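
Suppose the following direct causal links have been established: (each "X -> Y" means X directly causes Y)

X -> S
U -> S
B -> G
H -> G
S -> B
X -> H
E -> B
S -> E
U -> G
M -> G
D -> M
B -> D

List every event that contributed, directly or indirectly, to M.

B, D, E, S, U, X

Immediate cause of M: D.
Further upstream: U, X, S, E, B.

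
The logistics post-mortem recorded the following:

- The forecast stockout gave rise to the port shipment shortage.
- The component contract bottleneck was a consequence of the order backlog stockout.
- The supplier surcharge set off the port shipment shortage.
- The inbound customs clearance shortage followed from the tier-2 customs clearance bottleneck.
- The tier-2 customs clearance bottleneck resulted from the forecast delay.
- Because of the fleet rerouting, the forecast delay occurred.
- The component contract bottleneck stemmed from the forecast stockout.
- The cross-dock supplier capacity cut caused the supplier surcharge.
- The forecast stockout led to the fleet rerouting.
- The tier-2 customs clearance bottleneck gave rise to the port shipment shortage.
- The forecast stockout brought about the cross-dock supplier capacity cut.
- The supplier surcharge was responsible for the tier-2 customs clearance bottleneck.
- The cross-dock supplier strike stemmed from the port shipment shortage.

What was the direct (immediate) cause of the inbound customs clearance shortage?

Upstream contributors include the forecast stockout, the fleet rerouting, the cross-dock supplier capacity cut, the forecast delay, the supplier surcharge, but only the tier-2 customs clearance bottleneck feeds directly into the inbound customs clearance shortage.

the tier-2 customs clearance bottleneck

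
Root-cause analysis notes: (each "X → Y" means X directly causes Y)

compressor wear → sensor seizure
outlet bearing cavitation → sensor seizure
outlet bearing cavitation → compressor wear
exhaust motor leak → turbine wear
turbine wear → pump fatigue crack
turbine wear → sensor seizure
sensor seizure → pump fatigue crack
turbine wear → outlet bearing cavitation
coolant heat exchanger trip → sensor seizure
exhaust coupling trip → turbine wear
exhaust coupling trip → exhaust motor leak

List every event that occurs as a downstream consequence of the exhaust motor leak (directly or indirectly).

the compressor wear, the outlet bearing cavitation, the pump fatigue crack, the sensor seizure, the turbine wear

Direct effects: the turbine wear.
2 steps out: the outlet bearing cavitation, the sensor seizure, the pump fatigue crack.
3 steps out: the compressor wear.
Not reachable from it: the exhaust coupling trip, the coolant heat exchanger trip.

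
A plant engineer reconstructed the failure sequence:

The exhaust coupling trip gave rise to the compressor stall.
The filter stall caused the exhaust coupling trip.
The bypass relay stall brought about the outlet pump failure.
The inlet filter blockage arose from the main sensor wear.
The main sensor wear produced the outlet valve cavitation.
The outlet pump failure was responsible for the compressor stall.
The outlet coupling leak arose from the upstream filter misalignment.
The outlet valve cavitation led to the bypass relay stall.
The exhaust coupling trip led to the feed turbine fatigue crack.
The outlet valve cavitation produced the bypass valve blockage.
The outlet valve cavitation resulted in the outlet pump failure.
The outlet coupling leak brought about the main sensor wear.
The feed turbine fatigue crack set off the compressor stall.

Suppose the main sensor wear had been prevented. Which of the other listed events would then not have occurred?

the bypass relay stall, the bypass valve blockage, the inlet filter blockage, the outlet pump failure, the outlet valve cavitation

Downstream of the main sensor wear: the outlet valve cavitation, the inlet filter blockage, the bypass relay stall, the outlet pump failure, the bypass valve blockage, the compressor stall.
Of those, still caused via another path: the compressor stall.
The remainder have no surviving cause.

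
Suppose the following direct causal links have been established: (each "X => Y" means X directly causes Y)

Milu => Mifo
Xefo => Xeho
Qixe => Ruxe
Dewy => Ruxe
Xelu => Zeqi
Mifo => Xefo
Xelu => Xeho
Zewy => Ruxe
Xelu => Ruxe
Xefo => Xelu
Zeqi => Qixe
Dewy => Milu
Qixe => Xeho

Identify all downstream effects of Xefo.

Direct effects: Xelu, Xeho.
2 steps out: Zeqi, Ruxe.
3 steps out: Qixe.
Not reachable from it: Zewy, Dewy, Milu, Mifo.

Qixe, Ruxe, Xeho, Xelu, Zeqi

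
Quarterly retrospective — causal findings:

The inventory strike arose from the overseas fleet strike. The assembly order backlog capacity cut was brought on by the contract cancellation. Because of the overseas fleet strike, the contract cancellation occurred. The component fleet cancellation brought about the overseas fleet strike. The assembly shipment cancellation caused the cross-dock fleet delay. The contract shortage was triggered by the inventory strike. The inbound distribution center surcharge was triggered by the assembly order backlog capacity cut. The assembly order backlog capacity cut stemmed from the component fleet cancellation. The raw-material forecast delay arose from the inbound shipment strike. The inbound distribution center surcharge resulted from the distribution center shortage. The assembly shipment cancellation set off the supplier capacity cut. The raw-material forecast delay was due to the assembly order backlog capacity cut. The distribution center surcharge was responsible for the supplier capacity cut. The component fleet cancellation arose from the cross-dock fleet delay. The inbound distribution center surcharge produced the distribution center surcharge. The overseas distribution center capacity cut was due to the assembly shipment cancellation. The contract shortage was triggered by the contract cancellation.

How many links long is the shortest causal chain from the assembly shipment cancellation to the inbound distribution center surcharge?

Shortest chain: the assembly shipment cancellation → the cross-dock fleet delay → the component fleet cancellation → the assembly order backlog capacity cut → the inbound distribution center surcharge.

4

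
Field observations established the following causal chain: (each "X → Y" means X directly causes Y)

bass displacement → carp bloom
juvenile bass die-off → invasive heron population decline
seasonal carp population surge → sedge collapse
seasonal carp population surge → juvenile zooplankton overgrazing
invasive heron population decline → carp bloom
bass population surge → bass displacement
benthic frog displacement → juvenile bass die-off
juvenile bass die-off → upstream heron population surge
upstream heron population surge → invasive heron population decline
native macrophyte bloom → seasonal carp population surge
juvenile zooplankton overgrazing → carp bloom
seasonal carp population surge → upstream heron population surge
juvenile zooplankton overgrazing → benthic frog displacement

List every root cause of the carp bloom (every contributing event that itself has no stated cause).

Tracing upstream from the carp bloom: the carp bloom ← the juvenile zooplankton overgrazing ← the seasonal carp population surge ← the native macrophyte bloom.
A separate upstream branch: the carp bloom ← the bass displacement ← the bass population surge.
Each of those chain origins has no stated cause.

the bass population surge, the native macrophyte bloom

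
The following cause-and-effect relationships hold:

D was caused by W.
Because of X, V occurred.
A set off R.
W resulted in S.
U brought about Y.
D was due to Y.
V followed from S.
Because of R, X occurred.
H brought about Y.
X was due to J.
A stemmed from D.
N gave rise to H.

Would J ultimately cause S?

No

J leads to X, V; S is not among them.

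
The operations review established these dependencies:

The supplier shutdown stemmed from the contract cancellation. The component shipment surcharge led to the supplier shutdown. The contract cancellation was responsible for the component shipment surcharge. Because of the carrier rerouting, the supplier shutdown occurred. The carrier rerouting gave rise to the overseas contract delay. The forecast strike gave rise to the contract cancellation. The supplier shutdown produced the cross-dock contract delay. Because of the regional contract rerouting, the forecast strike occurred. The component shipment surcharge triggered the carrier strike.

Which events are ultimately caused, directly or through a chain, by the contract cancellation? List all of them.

Direct effects: the component shipment surcharge, the supplier shutdown.
2 steps out: the carrier strike, the cross-dock contract delay.
Not reachable from it: the regional contract rerouting, the forecast strike, the carrier rerouting, the overseas contract delay.

the carrier strike, the component shipment surcharge, the cross-dock contract delay, the supplier shutdown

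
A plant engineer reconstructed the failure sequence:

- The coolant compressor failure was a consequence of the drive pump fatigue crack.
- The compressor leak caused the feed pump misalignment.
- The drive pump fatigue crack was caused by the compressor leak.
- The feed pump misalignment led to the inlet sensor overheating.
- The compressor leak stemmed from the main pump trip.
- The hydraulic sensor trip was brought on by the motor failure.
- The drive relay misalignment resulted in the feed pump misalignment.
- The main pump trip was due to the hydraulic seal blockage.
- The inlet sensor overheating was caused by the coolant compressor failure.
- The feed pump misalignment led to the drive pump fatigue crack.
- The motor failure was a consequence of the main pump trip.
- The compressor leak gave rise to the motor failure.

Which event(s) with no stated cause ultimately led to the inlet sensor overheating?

the drive relay misalignment, the hydraulic seal blockage

Tracing upstream from the inlet sensor overheating: the inlet sensor overheating ← the feed pump misalignment ← the compressor leak ← the main pump trip ← the hydraulic seal blockage.
A separate upstream branch: the inlet sensor overheating ← the feed pump misalignment ← the drive relay misalignment.
Each of those chain origins has no stated cause.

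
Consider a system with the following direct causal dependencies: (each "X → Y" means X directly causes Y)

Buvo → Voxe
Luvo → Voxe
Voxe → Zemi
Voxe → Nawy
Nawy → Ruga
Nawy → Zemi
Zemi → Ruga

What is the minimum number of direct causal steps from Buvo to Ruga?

Shortest chain: Buvo → Voxe → Nawy → Ruga.

3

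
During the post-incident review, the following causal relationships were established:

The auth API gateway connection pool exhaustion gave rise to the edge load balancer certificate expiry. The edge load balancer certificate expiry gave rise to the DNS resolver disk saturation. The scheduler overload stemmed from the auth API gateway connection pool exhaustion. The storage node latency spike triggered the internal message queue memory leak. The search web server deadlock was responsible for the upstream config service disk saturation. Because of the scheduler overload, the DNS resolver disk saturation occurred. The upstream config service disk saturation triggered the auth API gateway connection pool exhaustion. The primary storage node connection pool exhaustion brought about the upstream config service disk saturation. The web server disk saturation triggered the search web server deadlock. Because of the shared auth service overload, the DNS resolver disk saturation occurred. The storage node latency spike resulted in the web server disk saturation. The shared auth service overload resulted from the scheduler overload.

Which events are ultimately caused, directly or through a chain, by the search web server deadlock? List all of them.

Direct effects: the upstream config service disk saturation.
2 steps out: the auth API gateway connection pool exhaustion.
3 steps out: the scheduler overload, the edge load balancer certificate expiry.
4 steps out: the shared auth service overload, the DNS resolver disk saturation.
Not reachable from it: the primary storage node connection pool exhaustion, the storage node latency spike, the web server disk saturation, the internal message queue memory leak.

the DNS resolver disk saturation, the auth API gateway connection pool exhaustion, the edge load balancer certificate expiry, the scheduler overload, the shared auth service overload, the upstream config service disk saturation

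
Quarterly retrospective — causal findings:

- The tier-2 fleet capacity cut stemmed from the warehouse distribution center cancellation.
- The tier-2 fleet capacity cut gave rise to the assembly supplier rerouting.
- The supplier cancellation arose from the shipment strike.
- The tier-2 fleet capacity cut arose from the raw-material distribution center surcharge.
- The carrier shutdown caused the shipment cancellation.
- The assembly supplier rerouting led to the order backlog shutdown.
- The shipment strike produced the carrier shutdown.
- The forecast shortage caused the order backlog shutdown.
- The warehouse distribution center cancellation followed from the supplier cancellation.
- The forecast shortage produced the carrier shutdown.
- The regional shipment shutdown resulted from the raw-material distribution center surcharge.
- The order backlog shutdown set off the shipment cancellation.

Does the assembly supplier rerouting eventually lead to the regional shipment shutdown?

The assembly supplier rerouting leads to the order backlog shutdown, the shipment cancellation; the regional shipment shutdown is not among them.

No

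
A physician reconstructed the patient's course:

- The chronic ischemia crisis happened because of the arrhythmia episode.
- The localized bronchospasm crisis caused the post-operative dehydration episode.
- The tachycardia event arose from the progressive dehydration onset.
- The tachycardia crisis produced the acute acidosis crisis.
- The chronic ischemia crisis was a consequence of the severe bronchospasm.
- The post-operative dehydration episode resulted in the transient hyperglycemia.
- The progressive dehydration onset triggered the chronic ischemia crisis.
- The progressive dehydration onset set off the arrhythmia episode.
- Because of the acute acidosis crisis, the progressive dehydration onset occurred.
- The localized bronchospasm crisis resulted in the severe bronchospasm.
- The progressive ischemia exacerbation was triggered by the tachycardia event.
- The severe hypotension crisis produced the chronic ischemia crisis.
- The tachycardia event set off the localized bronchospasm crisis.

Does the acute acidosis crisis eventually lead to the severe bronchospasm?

Yes

There is a causal chain: the acute acidosis crisis → the progressive dehydration onset → the tachycardia event → the localized bronchospasm crisis → the severe bronchospasm.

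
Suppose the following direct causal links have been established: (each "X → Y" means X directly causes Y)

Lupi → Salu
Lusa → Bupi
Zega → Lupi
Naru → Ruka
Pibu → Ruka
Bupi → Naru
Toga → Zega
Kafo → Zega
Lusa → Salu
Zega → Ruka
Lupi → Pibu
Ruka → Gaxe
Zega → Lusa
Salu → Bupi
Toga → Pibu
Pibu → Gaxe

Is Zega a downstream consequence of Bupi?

No

Bupi leads to Naru, Ruka, Gaxe; Zega is not among them.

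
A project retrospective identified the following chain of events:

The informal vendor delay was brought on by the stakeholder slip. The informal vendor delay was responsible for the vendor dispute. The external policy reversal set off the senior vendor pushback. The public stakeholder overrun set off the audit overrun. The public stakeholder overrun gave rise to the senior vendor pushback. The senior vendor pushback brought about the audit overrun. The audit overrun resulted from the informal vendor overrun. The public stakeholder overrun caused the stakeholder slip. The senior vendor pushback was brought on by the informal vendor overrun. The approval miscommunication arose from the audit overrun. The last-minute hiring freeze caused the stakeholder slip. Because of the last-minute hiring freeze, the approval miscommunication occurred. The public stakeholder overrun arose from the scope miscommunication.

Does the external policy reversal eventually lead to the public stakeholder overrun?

No

The external policy reversal leads to the senior vendor pushback, the audit overrun, the approval miscommunication; the public stakeholder overrun is not among them.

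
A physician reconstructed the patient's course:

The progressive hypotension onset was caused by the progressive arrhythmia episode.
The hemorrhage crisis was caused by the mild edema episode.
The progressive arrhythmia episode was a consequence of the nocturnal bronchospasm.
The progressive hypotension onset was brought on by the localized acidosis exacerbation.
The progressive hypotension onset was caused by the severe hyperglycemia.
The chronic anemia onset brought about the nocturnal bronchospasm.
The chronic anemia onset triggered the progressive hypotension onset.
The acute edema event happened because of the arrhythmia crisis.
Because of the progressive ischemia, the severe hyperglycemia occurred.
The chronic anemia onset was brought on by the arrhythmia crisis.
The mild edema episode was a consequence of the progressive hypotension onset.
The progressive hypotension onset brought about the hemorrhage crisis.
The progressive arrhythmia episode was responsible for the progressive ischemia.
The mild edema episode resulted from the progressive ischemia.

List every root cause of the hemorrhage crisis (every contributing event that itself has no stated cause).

the arrhythmia crisis, the localized acidosis exacerbation

Tracing upstream from the hemorrhage crisis: the hemorrhage crisis ← the progressive hypotension onset ← the chronic anemia onset ← the arrhythmia crisis.
A separate upstream branch: the hemorrhage crisis ← the progressive hypotension onset ← the localized acidosis exacerbation.
Each of those chain origins has no stated cause.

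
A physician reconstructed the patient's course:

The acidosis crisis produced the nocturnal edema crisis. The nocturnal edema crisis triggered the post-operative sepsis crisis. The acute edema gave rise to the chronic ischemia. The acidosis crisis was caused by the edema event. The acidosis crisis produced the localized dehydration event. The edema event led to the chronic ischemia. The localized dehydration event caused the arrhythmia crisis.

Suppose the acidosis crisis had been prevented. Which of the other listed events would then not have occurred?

the arrhythmia crisis, the localized dehydration event, the nocturnal edema crisis, the post-operative sepsis crisis

Downstream of the acidosis crisis: the localized dehydration event, the nocturnal edema crisis, the arrhythmia crisis, the post-operative sepsis crisis.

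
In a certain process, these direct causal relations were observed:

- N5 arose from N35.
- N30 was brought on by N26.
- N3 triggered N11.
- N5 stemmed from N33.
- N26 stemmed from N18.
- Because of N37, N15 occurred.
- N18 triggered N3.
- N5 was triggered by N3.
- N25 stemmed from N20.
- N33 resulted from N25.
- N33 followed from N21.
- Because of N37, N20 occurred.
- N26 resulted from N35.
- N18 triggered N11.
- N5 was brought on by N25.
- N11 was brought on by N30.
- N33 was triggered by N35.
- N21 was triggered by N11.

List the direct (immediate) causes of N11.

Upstream contributors include N35, N26, but only N18, N3, N30 feed directly into N11.

N18, N3, N30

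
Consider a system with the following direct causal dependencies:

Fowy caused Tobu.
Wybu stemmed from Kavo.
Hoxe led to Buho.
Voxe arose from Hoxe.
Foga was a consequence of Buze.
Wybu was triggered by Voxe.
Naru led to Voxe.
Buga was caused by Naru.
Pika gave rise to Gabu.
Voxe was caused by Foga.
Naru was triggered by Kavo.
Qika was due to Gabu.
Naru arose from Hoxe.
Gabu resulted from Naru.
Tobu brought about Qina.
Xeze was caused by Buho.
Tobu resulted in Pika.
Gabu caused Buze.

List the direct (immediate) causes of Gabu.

Upstream contributors include Hoxe, Fowy, Kavo, Tobu, but only Naru, Pika feed directly into Gabu.

Naru, Pika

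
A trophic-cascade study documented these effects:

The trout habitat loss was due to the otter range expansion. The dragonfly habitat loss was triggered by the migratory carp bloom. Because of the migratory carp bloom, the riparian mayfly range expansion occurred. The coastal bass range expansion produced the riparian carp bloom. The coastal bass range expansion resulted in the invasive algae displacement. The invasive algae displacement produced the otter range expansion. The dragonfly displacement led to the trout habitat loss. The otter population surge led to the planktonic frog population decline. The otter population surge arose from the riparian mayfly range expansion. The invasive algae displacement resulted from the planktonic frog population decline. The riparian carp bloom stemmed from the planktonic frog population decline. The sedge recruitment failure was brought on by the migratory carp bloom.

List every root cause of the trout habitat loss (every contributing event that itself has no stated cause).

Tracing upstream from the trout habitat loss: the trout habitat loss ← the otter range expansion ← the invasive algae displacement ← the planktonic frog population decline ← the otter population surge ← the riparian mayfly range expansion ← the migratory carp bloom.
A separate upstream branch: the trout habitat loss ← the otter range expansion ← the invasive algae displacement ← the coastal bass range expansion.
A separate upstream branch: the trout habitat loss ← the dragonfly displacement.
Each of those chain origins has no stated cause.

the coastal bass range expansion, the dragonfly displacement, the migratory carp bloom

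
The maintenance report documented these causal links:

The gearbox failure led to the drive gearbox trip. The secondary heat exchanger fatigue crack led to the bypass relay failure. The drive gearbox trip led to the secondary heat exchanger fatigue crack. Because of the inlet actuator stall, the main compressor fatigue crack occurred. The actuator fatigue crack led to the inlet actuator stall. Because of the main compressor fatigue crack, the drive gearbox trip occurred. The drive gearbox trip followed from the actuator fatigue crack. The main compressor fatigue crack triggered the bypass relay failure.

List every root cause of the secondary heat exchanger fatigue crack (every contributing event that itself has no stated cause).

the actuator fatigue crack, the gearbox failure

Tracing upstream from the secondary heat exchanger fatigue crack: the secondary heat exchanger fatigue crack ← the drive gearbox trip ← the actuator fatigue crack.
A separate upstream branch: the secondary heat exchanger fatigue crack ← the drive gearbox trip ← the gearbox failure.
Each of those chain origins has no stated cause.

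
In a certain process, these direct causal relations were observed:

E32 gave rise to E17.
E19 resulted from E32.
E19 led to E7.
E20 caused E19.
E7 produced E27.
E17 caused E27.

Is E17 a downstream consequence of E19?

E19 leads to E7, E27; E17 is not among them.

No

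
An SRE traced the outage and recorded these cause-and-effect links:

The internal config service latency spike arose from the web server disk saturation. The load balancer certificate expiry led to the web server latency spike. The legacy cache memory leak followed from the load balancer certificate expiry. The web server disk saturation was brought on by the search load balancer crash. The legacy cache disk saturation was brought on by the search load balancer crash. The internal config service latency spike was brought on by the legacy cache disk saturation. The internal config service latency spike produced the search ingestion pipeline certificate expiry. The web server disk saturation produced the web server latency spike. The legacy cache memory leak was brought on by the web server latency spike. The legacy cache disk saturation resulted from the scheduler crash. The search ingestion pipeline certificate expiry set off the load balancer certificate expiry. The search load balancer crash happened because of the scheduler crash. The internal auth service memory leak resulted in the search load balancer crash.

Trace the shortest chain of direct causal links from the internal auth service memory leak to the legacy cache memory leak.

the internal auth service memory leak → the search load balancer crash → the web server disk saturation → the web server latency spike → the legacy cache memory leak

the internal auth service memory leak → the search load balancer crash
the search load balancer crash → the web server disk saturation
the web server disk saturation → the web server latency spike
the web server latency spike → the legacy cache memory leak
Length: 4 steps.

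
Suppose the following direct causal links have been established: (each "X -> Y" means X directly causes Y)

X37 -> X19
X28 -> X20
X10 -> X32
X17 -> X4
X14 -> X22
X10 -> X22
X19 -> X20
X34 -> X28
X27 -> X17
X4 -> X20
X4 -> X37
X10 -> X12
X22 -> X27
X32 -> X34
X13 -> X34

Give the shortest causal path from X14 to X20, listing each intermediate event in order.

X14 → X22 → X27 → X17 → X4 → X20

X14 → X22
X22 → X27
X27 → X17
X17 → X4
X4 → X20
Length: 5 steps.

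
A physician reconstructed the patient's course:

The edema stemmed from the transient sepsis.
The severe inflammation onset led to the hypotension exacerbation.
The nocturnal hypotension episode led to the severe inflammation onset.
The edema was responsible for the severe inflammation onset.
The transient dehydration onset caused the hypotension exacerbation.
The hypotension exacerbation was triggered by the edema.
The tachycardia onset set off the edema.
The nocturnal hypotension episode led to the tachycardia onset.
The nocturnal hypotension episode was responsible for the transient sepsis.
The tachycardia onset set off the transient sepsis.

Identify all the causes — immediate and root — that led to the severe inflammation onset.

Immediate causes of the severe inflammation onset: the nocturnal hypotension episode, the edema.
Further upstream: the tachycardia onset, the transient sepsis.

the edema, the nocturnal hypotension episode, the tachycardia onset, the transient sepsis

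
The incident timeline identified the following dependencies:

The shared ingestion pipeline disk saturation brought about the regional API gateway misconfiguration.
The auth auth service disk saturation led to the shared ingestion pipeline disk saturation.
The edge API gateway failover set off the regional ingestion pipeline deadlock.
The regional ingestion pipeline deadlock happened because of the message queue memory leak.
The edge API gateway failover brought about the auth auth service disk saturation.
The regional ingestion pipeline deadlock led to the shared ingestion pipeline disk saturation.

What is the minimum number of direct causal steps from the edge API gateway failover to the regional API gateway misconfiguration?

Shortest chain: the edge API gateway failover → the auth auth service disk saturation → the shared ingestion pipeline disk saturation → the regional API gateway misconfiguration.

3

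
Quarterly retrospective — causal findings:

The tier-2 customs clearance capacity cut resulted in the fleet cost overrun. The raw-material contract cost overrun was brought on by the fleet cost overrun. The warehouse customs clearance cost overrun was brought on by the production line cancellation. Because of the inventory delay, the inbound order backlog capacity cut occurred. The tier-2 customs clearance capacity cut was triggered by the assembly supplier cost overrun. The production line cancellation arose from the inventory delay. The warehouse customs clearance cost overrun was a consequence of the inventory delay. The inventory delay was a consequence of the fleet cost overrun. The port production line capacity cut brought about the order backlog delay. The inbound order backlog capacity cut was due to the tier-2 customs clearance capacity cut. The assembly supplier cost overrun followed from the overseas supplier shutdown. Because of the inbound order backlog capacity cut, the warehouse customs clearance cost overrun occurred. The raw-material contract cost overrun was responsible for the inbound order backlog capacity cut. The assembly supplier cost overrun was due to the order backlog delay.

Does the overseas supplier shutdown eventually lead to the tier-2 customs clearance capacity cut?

Yes

There is a causal chain: the overseas supplier shutdown → the assembly supplier cost overrun → the tier-2 customs clearance capacity cut.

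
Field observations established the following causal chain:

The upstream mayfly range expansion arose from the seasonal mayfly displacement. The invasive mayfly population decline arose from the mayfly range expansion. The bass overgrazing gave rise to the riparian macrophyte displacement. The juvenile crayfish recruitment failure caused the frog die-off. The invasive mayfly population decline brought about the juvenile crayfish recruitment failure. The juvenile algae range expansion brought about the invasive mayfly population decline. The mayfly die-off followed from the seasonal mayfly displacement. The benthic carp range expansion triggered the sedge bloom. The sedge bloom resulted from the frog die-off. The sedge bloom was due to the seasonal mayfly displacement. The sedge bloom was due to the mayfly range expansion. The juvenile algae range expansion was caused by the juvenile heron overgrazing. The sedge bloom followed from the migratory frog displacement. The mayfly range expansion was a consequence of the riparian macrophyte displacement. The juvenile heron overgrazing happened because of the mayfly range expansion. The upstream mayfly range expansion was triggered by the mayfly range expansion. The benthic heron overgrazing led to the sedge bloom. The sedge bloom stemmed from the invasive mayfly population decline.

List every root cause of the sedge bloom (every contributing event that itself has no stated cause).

the bass overgrazing, the benthic carp range expansion, the benthic heron overgrazing, the migratory frog displacement, the seasonal mayfly displacement

Tracing upstream from the sedge bloom: the sedge bloom ← the mayfly range expansion ← the riparian macrophyte displacement ← the bass overgrazing.
A separate upstream branch: the sedge bloom ← the seasonal mayfly displacement.
A separate upstream branch: the sedge bloom ← the benthic heron overgrazing.
A separate upstream branch: the sedge bloom ← the benthic carp range expansion.
A separate upstream branch: the sedge bloom ← the migratory frog displacement.
Each of those chain origins has no stated cause.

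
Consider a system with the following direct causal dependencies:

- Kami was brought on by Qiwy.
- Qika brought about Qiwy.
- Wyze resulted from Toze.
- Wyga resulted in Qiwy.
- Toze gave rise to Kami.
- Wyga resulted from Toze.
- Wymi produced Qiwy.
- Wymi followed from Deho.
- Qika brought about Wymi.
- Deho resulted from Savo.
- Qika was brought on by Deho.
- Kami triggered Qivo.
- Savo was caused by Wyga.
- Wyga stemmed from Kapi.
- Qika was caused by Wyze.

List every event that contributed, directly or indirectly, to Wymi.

Immediate causes of Wymi: Deho, Qika.
Further upstream: Toze, Wyga, Savo, Wyze, Kapi.

Deho, Kapi, Qika, Savo, Toze, Wyga, Wyze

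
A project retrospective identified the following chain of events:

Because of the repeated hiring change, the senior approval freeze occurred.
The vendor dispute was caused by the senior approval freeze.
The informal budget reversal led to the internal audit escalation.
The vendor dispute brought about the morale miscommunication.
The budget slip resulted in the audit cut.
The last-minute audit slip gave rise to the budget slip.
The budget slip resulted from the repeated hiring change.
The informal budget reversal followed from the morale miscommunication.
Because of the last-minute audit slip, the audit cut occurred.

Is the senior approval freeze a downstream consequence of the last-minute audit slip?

No

The last-minute audit slip leads to the budget slip, the audit cut; the senior approval freeze is not among them.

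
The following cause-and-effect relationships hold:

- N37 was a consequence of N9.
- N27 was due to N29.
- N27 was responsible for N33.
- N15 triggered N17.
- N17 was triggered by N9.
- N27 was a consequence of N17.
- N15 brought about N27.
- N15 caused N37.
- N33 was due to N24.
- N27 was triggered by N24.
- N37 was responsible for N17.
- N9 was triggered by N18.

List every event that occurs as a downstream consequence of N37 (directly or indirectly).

N17, N27, N33

Direct effects: N17.
2 steps out: N27.
3 steps out: N33.
Not reachable from it: N18, N9, N24, N15, N29.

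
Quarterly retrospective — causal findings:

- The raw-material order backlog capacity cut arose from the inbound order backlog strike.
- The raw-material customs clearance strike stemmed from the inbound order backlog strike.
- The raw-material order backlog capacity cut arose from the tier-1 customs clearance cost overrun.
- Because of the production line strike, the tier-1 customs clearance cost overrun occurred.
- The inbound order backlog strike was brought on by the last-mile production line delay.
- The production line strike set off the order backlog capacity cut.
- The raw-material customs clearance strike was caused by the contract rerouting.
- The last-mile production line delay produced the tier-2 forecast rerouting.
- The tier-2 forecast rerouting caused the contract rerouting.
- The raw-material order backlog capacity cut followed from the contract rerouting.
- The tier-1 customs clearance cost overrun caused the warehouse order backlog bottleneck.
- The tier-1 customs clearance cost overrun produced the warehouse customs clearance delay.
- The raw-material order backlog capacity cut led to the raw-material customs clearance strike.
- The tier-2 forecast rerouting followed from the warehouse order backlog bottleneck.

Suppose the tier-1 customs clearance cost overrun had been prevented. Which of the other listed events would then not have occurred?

Downstream of the tier-1 customs clearance cost overrun: the warehouse customs clearance delay, the warehouse order backlog bottleneck, the tier-2 forecast rerouting, the contract rerouting, the raw-material order backlog capacity cut, the raw-material customs clearance strike.
Of those, still caused via another path: the tier-2 forecast rerouting, the contract rerouting, the raw-material order backlog capacity cut, the raw-material customs clearance strike.
The remainder have no surviving cause.

the warehouse customs clearance delay, the warehouse order backlog bottleneck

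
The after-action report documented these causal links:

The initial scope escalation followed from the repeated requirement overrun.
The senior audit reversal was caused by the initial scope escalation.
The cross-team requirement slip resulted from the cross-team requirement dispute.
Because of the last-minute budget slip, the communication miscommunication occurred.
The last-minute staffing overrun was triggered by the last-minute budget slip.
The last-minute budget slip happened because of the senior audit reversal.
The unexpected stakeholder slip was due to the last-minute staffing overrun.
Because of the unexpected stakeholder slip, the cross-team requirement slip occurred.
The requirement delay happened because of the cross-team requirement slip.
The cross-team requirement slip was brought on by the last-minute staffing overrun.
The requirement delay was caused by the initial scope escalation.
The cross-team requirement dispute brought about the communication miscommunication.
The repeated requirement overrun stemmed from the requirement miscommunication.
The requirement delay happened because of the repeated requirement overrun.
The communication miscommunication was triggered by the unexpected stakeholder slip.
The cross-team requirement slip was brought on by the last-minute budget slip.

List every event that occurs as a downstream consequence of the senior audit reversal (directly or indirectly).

the communication miscommunication, the cross-team requirement slip, the last-minute budget slip, the last-minute staffing overrun, the requirement delay, the unexpected stakeholder slip

Direct effects: the last-minute budget slip.
2 steps out: the last-minute staffing overrun, the communication miscommunication, the cross-team requirement slip.
3 steps out: the unexpected stakeholder slip, the requirement delay.
Not reachable from it: the requirement miscommunication, the repeated requirement overrun, the initial scope escalation, the cross-team requirement dispute.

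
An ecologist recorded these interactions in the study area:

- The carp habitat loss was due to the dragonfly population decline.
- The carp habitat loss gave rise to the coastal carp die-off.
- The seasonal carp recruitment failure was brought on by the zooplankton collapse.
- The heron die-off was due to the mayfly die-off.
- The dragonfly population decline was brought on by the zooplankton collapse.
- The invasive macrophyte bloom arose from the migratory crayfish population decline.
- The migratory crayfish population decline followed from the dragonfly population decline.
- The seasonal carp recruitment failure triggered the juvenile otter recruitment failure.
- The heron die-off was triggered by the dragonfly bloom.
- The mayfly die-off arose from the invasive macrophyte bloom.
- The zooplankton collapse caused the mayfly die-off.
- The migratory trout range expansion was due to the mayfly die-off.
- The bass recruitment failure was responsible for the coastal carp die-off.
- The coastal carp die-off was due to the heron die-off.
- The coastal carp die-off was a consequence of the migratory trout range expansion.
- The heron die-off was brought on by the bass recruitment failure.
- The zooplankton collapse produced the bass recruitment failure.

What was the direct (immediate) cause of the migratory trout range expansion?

the mayfly die-off

Upstream contributors include the zooplankton collapse, the dragonfly population decline, the migratory crayfish population decline, the invasive macrophyte bloom, but only the mayfly die-off feeds directly into the migratory trout range expansion.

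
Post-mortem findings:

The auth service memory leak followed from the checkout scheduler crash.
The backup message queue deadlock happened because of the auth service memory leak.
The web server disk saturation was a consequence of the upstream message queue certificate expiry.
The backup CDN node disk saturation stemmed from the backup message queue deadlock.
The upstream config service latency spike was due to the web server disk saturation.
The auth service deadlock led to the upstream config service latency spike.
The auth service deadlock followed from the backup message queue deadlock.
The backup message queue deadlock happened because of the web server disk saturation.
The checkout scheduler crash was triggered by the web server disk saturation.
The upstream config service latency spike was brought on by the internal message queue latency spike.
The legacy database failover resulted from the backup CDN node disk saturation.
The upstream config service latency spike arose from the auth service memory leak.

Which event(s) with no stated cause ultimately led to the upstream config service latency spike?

Tracing upstream from the upstream config service latency spike: the upstream config service latency spike ← the web server disk saturation ← the upstream message queue certificate expiry.
A separate upstream branch: the upstream config service latency spike ← the internal message queue latency spike.
Each of those chain origins has no stated cause.

the internal message queue latency spike, the upstream message queue certificate expiry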